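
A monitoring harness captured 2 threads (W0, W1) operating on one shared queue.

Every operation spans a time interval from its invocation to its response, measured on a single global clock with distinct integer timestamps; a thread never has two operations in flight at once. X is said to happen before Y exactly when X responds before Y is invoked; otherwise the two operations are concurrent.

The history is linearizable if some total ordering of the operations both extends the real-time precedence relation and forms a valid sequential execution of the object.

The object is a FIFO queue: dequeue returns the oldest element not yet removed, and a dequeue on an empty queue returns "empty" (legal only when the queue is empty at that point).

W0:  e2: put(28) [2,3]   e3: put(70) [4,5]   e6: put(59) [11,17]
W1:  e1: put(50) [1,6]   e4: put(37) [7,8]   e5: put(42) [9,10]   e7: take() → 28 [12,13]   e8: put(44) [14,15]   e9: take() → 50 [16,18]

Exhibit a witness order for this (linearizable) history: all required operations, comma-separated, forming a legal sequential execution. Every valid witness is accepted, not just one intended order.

step 1: e2 put(28) — queue <28>
step 2: e1 put(50) — queue <28,50>
step 3: e3 put(70) — queue <28,50,70>
step 4: e4 put(37) — queue <28,50,70,37>
step 5: e5 put(42) — queue <28,50,70,37,42>
step 6: e6 put(59) — queue <28,50,70,37,42,59>
step 7: e7 take() → 28 — queue <50,70,37,42,59>
step 8: e8 put(44) — queue <50,70,37,42,59,44>
step 9: e9 take() → 50 — queue <70,37,42,59,44>

e2, e1, e3, e4, e5, e6, e7, e8, e9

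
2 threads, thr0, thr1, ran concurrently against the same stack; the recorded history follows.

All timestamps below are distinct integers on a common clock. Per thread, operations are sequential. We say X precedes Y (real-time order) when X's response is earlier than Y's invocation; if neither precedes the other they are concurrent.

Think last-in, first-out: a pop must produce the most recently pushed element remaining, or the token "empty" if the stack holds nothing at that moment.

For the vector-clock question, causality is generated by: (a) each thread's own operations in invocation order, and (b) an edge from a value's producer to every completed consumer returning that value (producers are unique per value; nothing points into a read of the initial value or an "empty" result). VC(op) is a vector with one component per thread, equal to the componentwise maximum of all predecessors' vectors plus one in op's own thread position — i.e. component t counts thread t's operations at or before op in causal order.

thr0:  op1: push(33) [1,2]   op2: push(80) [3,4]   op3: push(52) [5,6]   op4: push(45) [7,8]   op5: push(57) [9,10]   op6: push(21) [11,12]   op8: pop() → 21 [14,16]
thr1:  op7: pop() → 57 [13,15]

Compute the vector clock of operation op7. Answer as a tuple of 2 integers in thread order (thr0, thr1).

op1 (invocation 1): nothing precedes it; thr0's component alone gives (1, 0)
VC(op2, invoked at 3): max of VC(op1)=(1, 0), then +1 on thread thr0 → (2, 0)
VC(op3, invoked at 5): max of VC(op2)=(2, 0), then +1 on thread thr0 → (3, 0)
VC(op4, invoked at 7): max of VC(op3)=(3, 0), then +1 on thread thr0 → (4, 0)
VC(op5, invoked at 9): max of VC(op4)=(4, 0), then +1 on thread thr0 → (5, 0)
VC(op7, invoked at 13): max of VC(op5)=(5, 0), then +1 on thread thr1 → (5, 1)
VC(op6, invoked at 11): max of VC(op5)=(5, 0), then +1 on thread thr0 → (6, 0)
VC(op8, invoked at 14): max of VC(op6)=(6, 0), then +1 on thread thr0 → (7, 0)
target: VC(op7) = (5, 1)

(5, 1)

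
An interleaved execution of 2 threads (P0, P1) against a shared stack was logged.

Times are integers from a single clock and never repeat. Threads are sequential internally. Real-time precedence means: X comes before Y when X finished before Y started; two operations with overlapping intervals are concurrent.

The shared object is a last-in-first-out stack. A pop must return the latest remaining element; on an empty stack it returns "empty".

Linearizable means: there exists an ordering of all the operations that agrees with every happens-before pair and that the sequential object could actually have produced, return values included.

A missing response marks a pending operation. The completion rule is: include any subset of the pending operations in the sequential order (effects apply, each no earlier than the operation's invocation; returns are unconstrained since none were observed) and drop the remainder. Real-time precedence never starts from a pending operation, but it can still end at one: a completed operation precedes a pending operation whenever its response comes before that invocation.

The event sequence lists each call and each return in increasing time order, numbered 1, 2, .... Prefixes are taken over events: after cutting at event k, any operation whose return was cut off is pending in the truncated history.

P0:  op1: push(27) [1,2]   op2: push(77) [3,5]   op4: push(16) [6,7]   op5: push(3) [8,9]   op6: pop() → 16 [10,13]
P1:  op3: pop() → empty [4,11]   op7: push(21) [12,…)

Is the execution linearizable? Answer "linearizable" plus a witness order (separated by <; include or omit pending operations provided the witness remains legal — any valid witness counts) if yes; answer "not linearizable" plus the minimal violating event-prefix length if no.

not linearizable — minimal violating prefix: 11 events

the violation lands at event 11, op3's response at time 11: events 1..10 linearize, events 1..11 do not
real-time-consistent orders of the 5 completed operations: 4 — all fail the stack replay
include/drop combinations of the 1 pending operation (op6) were all tried; none helps
sample order op1, op2, op3, op4, op5 (pending dropped) stalls at step 3 — op3 pop() → empty has no legal effect
sample order op1, op2, op4, op3, op5 (pending dropped) stalls at step 4 — op3 pop() → empty has no legal effect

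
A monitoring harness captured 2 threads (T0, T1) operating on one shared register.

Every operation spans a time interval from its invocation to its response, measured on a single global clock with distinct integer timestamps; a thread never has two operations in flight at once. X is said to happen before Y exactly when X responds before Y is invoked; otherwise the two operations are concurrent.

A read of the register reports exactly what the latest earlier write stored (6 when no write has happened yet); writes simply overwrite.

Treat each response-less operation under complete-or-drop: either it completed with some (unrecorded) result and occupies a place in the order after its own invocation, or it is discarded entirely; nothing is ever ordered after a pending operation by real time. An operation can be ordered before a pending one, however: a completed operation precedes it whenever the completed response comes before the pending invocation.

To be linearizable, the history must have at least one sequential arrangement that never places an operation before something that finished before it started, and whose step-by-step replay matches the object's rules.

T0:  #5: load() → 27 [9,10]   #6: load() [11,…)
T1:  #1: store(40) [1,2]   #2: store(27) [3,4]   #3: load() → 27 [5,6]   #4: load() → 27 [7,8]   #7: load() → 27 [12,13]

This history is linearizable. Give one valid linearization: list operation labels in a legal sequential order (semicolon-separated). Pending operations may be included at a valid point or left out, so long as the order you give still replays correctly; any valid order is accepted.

after step 1 (#1 store(40)): value 40
after step 2 (#2 store(27)): value 27
after step 3 (#3 load() → 27): value 27
after step 4 (#4 load() → 27): value 27
after step 5 (#5 load() → 27): value 27
after step 6 (#6 load() (pending, included)): value 27
after step 7 (#7 load() → 27): value 27

#1; #2; #3; #4; #5; #6; #7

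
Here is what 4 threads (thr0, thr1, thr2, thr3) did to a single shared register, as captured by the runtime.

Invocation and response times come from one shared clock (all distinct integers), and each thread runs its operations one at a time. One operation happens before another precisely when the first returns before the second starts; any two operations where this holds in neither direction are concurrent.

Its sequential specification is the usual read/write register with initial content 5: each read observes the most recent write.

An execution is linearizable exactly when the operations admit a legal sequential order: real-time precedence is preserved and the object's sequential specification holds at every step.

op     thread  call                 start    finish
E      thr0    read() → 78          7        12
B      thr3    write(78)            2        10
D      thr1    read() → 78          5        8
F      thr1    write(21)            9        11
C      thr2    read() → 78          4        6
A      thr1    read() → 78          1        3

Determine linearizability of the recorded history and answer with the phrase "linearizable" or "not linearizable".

linearizable

one valid linearization: B, A, C, D, E, F
after step 1 (B write(78)): value 78
after step 2 (A read() → 78): value 78
after step 3 (C read() → 78): value 78
after step 4 (D read() → 78): value 78
after step 5 (E read() → 78): value 78
after step 6 (F write(21)): value 21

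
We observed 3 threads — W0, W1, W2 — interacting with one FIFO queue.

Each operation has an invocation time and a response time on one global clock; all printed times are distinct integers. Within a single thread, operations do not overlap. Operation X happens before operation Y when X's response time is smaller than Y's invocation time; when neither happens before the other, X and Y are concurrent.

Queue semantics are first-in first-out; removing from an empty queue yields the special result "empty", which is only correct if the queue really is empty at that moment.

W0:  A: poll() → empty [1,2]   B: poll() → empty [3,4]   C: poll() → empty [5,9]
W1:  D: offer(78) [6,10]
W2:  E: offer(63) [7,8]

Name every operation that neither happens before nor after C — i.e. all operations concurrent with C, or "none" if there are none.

overlap test against C [5,9]: concurrent iff the interval meets 5..9
A [1,2]: before
B [3,4]: before
D [6,10]: concurrent
E [7,8]: concurrent

D, E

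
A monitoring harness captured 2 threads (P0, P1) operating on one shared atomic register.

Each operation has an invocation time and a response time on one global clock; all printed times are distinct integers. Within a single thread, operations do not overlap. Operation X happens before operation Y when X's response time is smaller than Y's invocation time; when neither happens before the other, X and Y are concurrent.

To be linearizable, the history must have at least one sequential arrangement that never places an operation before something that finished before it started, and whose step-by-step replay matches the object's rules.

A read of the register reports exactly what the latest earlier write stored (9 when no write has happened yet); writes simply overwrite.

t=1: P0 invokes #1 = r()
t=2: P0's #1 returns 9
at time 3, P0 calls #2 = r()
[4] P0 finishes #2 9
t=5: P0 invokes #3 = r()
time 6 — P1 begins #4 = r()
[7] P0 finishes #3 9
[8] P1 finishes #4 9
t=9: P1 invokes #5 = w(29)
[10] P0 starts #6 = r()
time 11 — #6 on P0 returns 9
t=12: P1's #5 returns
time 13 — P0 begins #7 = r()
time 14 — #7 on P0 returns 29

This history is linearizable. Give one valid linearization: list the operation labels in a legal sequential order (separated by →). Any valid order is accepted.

step 1: #1 r() → 9 — value 9
step 2: #2 r() → 9 — value 9
step 3: #3 r() → 9 — value 9
step 4: #4 r() → 9 — value 9
step 5: #6 r() → 9 — value 9
step 6: #5 w(29) — value 29
step 7: #7 r() → 29 — value 29

#1 → #2 → #3 → #4 → #6 → #5 → #7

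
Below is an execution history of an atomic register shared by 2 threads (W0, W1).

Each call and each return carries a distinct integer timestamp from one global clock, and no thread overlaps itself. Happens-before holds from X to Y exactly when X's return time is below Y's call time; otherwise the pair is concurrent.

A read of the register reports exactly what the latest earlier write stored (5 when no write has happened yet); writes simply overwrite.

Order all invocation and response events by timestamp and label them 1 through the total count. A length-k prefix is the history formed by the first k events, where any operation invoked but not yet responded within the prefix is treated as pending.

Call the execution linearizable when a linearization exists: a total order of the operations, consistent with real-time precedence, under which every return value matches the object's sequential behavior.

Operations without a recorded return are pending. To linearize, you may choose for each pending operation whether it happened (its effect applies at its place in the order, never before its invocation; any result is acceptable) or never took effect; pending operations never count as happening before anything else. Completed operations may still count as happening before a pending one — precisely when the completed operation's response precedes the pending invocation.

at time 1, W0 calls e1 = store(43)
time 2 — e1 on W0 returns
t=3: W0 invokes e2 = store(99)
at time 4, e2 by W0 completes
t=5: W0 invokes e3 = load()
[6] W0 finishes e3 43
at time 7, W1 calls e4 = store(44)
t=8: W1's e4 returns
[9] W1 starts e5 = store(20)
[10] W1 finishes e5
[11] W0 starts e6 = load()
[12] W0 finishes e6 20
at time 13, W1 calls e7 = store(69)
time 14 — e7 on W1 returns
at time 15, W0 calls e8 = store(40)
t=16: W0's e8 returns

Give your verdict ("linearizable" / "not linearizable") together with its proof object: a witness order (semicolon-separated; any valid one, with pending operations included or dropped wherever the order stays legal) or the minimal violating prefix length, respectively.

not linearizable — minimal violating prefix: 6 events

the violation lands at event 6, e3's response at time 6: events 1..5 linearize, events 1..6 do not
exactly one order of the 3 completed ops respects real time; the atomic register replay fails
take e1, e2, e3: step 3 already fails, because e3 load() → 43 cannot occur there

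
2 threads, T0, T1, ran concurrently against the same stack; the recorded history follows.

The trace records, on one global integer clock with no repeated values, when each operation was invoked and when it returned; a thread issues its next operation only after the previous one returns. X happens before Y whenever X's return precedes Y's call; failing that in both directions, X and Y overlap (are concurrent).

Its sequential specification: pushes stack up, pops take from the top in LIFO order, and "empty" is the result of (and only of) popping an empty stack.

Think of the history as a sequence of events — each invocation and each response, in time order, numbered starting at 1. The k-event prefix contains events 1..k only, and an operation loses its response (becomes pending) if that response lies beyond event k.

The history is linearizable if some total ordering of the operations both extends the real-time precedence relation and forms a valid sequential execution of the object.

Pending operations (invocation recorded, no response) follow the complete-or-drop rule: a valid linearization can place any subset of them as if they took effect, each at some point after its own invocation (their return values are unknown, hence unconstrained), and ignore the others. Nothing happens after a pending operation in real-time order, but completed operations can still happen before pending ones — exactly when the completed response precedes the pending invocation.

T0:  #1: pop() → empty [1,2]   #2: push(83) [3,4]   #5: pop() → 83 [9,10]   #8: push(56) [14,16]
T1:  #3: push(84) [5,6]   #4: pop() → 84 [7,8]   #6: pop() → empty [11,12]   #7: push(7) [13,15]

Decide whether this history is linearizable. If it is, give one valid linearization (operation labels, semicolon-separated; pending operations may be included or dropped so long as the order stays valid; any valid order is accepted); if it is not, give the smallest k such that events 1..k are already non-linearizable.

1. #1 pop() → empty, leaving stack <>
2. #2 push(83), leaving stack <83>
3. #3 push(84), leaving stack <83,84>
4. #4 pop() → 84, leaving stack <83>
5. #5 pop() → 83, leaving stack <>
6. #6 pop() → empty, leaving stack <>
7. #7 push(7), leaving stack <7>
8. #8 push(56), leaving stack <7,56>

linearizable — witness: #1; #2; #3; #4; #5; #6; #7; #8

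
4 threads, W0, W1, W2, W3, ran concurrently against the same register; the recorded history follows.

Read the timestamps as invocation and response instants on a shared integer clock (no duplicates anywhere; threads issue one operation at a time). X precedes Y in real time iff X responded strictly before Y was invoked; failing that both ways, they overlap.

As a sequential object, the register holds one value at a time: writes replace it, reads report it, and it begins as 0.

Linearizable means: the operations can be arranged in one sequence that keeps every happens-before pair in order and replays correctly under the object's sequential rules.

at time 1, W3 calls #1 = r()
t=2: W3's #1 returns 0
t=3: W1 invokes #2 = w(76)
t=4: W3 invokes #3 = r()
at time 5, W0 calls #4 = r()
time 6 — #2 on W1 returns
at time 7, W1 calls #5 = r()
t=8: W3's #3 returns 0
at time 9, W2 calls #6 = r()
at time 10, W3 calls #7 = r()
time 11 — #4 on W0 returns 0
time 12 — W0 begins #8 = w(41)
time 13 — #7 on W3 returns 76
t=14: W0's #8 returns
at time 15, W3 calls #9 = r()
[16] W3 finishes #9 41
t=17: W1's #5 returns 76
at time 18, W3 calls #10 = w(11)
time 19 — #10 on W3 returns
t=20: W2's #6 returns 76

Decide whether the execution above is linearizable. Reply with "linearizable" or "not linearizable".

linearizable

a witness: #1, #3, #4, #2, #5, #6, #7, #8, #9, #10
1. #1 r() → 0, leaving value 0
2. #3 r() → 0, leaving value 0
3. #4 r() → 0, leaving value 0
4. #2 w(76), leaving value 76
5. #5 r() → 76, leaving value 76
6. #6 r() → 76, leaving value 76
7. #7 r() → 76, leaving value 76
8. #8 w(41), leaving value 41
9. #9 r() → 41, leaving value 41
10. #10 w(11), leaving value 11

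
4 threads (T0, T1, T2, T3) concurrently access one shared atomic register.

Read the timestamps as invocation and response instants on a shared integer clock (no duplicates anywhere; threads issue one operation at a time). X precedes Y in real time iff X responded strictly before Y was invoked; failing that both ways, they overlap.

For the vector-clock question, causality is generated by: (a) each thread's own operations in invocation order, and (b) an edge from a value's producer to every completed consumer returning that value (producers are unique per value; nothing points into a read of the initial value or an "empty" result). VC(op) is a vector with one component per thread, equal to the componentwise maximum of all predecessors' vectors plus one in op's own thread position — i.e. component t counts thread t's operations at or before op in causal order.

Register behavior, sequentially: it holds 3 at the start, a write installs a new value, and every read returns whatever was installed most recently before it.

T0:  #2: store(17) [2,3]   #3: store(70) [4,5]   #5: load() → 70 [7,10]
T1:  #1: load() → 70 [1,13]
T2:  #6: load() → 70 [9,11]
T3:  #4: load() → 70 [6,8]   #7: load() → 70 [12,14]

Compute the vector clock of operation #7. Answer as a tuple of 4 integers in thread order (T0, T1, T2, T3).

VC(#2, invoked at 2): no causal predecessors; +1 on T0 → (1, 0, 0, 0)
invoked at 4, #3 merges VC(#2)=(1, 0, 0, 0) and bumps T0's slot → (2, 0, 0, 0)
invoked at 6, #4 merges VC(#3)=(2, 0, 0, 0) and bumps T3's slot → (2, 0, 0, 1)
invoked at 9, #6 merges VC(#3)=(2, 0, 0, 0) and bumps T2's slot → (2, 0, 1, 0)
invoked at 1, #1 merges VC(#3)=(2, 0, 0, 0) and bumps T1's slot → (2, 1, 0, 0)
invoked at 7, #5 merges VC(#3)=(2, 0, 0, 0) and bumps T0's slot → (3, 0, 0, 0)
invoked at 12, #7 merges VC(#3)=(2, 0, 0, 0), VC(#4)=(2, 0, 0, 1) and bumps T3's slot → (2, 0, 0, 2)
target: VC(#7) = (2, 0, 0, 2)

(2, 0, 0, 2)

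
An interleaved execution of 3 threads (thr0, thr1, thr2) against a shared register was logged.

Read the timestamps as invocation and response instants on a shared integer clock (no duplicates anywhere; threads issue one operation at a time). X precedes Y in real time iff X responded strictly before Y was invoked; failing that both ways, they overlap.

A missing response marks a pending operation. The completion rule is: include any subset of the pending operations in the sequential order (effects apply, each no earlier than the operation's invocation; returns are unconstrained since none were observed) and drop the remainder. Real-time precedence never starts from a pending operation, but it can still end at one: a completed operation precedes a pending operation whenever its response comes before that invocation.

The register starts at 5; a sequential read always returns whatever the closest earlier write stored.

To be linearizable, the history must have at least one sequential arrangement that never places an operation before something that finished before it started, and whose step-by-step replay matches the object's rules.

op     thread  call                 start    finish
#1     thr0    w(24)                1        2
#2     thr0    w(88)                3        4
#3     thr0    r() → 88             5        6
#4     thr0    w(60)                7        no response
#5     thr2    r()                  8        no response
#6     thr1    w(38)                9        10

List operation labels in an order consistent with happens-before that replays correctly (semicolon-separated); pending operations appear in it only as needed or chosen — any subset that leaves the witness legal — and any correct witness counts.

#1; #2; #3; #4; #5; #6

after step 1 (#1 w(24)): value 24
after step 2 (#2 w(88)): value 88
after step 3 (#3 r() → 88): value 88
after step 4 (#4 w(60) (pending, included)): value 60
after step 5 (#5 r() (pending, included)): value 60
after step 6 (#6 w(38)): value 38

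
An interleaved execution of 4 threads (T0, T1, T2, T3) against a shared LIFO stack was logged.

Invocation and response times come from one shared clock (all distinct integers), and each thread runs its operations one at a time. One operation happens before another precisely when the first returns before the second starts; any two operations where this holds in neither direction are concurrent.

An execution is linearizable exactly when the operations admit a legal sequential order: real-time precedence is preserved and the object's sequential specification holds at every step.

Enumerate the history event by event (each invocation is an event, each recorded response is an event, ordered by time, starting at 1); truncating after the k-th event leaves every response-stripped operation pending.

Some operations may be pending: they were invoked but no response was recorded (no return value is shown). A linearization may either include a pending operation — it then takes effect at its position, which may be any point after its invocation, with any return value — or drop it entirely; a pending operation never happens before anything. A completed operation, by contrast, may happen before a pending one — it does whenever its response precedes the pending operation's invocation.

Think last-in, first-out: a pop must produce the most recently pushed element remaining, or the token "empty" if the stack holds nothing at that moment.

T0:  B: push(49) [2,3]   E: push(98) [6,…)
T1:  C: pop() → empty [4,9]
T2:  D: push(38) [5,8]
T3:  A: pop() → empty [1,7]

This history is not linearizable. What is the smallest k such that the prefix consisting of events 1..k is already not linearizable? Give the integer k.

9

a valid linearization of events 1..8 exists, for instance A, B, C, D:
after step 1 (A pop() → empty): stack <>
after step 2 (B push(49)): stack <49>
after step 3 (C pop() (pending, included)): stack <>
after step 4 (D push(38)): stack <38>
with event 9 included (C responding at time 9), all real-time-consistent orders fail
completion choices over the 1 pending operation (E) were checked; none helps
one such order, A, B, C, D (pending dropped), breaks at step 3 where C pop() → empty is illegal
one such order, A, B, D, C (pending dropped), breaks at step 4 where C pop() → empty is illegal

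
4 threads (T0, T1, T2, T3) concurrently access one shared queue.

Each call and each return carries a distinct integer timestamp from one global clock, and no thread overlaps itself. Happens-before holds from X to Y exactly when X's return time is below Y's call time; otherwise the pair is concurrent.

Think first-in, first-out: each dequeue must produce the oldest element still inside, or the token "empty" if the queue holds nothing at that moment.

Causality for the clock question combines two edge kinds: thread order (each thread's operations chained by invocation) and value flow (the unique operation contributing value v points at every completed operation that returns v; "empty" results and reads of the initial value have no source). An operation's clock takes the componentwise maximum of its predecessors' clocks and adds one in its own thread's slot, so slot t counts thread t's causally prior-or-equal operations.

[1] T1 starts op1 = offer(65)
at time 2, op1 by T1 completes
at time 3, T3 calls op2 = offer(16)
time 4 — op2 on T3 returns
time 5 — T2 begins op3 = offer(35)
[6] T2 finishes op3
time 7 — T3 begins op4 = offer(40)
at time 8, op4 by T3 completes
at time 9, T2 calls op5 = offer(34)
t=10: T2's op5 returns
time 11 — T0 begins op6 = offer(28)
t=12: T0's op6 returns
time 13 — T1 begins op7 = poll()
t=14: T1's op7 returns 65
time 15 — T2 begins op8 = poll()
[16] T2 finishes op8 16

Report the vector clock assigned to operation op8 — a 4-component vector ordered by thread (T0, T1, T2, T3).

root op op2, invoked 3: fresh clock plus T3's own tick → (0, 0, 0, 1)
root op op3, invoked 5: fresh clock plus T2's own tick → (0, 0, 1, 0)
root op op1, invoked 1: fresh clock plus T1's own tick → (0, 1, 0, 0)
root op op6, invoked 11: fresh clock plus T0's own tick → (1, 0, 0, 0)
from VC(op2)=(0, 0, 0, 1), op4 (invoked 7) maxes components and bumps T3 → (0, 0, 0, 2)
from VC(op3)=(0, 0, 1, 0), op5 (invoked 9) maxes components and bumps T2 → (0, 0, 2, 0)
from VC(op1)=(0, 1, 0, 0), op7 (invoked 13) maxes components and bumps T1 → (0, 2, 0, 0)
from VC(op2)=(0, 0, 0, 1), VC(op5)=(0, 0, 2, 0), op8 (invoked 15) maxes components and bumps T2 → (0, 0, 3, 1)
target: VC(op8) = (0, 0, 3, 1)

(0, 0, 3, 1)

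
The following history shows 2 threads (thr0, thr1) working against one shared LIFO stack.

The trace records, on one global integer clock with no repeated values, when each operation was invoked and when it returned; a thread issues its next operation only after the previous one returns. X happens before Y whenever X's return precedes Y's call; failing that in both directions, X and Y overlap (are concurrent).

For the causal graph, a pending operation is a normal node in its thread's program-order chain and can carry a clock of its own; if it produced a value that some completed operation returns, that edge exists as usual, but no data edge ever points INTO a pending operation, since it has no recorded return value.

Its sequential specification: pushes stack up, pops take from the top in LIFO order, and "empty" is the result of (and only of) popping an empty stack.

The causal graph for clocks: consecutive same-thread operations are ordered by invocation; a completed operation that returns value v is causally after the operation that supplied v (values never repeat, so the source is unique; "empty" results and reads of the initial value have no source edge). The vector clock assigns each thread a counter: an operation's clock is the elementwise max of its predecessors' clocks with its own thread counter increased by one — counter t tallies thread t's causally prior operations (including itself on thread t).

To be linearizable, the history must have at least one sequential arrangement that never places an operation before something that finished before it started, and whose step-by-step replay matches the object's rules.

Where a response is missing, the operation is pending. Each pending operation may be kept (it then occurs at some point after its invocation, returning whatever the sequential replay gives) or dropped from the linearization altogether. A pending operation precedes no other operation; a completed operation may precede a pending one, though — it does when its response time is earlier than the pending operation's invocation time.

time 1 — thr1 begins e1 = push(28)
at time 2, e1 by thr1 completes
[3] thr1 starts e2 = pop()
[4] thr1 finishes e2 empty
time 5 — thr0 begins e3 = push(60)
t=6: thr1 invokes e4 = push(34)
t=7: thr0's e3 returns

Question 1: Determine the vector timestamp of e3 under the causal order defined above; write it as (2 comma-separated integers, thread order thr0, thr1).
Answer: (1, 0)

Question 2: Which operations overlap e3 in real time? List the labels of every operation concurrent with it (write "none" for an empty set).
Answer: e4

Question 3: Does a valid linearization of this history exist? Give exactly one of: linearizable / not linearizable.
already the first 4 events (up to e2's response at time 4) admit no linearization; the first 3 still do
exactly one order of the 2 completed ops respects real time; the LIFO stack replay fails
sample order e1, e2 stalls at step 2 — e2 pop() → empty has no legal effect

not linearizable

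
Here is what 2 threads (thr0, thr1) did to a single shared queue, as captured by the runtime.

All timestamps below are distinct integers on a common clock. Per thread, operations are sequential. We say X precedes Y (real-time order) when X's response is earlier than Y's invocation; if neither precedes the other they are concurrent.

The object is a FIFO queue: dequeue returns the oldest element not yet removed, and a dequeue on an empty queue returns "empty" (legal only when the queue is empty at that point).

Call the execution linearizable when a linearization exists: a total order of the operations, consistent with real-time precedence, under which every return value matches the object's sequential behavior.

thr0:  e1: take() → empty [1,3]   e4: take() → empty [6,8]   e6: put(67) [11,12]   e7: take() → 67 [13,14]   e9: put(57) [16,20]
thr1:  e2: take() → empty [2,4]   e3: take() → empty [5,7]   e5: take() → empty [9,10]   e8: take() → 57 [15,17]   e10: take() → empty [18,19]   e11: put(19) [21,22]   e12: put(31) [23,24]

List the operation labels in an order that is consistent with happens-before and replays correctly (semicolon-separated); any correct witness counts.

after step 1 (e1 take() → empty): queue <>
after step 2 (e2 take() → empty): queue <>
after step 3 (e3 take() → empty): queue <>
after step 4 (e4 take() → empty): queue <>
after step 5 (e5 take() → empty): queue <>
after step 6 (e6 put(67)): queue <67>
after step 7 (e7 take() → 67): queue <>
after step 8 (e9 put(57)): queue <57>
after step 9 (e8 take() → 57): queue <>
after step 10 (e10 take() → empty): queue <>
after step 11 (e11 put(19)): queue <19>
after step 12 (e12 put(31)): queue <19,31>

e1; e2; e3; e4; e5; e6; e7; e9; e8; e10; e11; e12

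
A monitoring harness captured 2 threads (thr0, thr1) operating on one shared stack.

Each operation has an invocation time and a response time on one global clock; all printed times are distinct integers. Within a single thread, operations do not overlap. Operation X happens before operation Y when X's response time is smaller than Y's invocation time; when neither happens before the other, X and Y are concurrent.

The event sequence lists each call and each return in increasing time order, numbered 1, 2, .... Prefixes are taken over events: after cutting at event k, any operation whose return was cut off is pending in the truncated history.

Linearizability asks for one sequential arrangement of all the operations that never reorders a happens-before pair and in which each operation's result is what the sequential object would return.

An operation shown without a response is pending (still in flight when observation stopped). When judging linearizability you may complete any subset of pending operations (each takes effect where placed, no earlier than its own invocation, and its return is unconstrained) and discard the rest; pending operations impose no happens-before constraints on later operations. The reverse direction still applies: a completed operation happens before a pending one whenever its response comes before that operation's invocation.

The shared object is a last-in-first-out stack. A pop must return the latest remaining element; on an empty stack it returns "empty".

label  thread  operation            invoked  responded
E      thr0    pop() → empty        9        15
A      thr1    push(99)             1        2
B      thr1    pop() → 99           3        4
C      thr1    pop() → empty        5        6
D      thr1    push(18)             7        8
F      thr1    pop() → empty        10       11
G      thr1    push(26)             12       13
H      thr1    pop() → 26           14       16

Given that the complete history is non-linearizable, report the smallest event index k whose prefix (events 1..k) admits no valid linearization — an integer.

15

events 1..14 are still linearizable — one witness is A, B, C, D, E, F, G:
1. A push(99), leaving stack <99>
2. B pop() → 99, leaving stack <>
3. C pop() → empty, leaving stack <>
4. D push(18), leaving stack <18>
5. E pop() (pending, included), leaving stack <>
6. F pop() → empty, leaving stack <>
7. G push(26), leaving stack <26>
adding event 15 (E responds at 15) leaves no legal real-time order
include/drop combinations of the 1 pending operation (H) were all tried; none helps
e.g. A, B, C, D, E, F, G (pending dropped): illegal at step 5, since E pop() → empty cannot apply there
e.g. A, B, C, D, F, E, G (pending dropped): illegal at step 5, since F pop() → empty cannot apply there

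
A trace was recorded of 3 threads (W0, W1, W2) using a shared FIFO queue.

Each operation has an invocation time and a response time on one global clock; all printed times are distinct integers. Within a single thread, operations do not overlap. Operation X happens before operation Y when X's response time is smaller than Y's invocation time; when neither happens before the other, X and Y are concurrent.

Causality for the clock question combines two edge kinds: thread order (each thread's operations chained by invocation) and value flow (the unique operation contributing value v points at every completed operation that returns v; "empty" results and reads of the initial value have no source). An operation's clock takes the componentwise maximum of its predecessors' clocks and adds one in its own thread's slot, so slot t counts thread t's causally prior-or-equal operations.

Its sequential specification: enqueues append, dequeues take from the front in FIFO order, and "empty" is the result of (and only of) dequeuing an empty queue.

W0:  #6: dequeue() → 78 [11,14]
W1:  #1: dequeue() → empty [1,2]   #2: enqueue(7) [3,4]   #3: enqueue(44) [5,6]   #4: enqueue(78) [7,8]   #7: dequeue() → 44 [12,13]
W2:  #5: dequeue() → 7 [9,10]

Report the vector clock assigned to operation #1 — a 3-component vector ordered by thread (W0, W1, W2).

(0, 1, 0)

invoked at 1, #1 has no predecessors; its own W1 bump gives (0, 1, 0)
VC(#2, invoked at 3): max of VC(#1)=(0, 1, 0), then +1 on thread W1 → (0, 2, 0)
VC(#5, invoked at 9): max of VC(#2)=(0, 2, 0), then +1 on thread W2 → (0, 2, 1)
VC(#3, invoked at 5): max of VC(#2)=(0, 2, 0), then +1 on thread W1 → (0, 3, 0)
VC(#4, invoked at 7): max of VC(#3)=(0, 3, 0), then +1 on thread W1 → (0, 4, 0)
VC(#7, invoked at 12): max of VC(#3)=(0, 3, 0), VC(#4)=(0, 4, 0), then +1 on thread W1 → (0, 5, 0)
VC(#6, invoked at 11): max of VC(#4)=(0, 4, 0), then +1 on thread W0 → (1, 4, 0)
target: VC(#1) = (0, 1, 0)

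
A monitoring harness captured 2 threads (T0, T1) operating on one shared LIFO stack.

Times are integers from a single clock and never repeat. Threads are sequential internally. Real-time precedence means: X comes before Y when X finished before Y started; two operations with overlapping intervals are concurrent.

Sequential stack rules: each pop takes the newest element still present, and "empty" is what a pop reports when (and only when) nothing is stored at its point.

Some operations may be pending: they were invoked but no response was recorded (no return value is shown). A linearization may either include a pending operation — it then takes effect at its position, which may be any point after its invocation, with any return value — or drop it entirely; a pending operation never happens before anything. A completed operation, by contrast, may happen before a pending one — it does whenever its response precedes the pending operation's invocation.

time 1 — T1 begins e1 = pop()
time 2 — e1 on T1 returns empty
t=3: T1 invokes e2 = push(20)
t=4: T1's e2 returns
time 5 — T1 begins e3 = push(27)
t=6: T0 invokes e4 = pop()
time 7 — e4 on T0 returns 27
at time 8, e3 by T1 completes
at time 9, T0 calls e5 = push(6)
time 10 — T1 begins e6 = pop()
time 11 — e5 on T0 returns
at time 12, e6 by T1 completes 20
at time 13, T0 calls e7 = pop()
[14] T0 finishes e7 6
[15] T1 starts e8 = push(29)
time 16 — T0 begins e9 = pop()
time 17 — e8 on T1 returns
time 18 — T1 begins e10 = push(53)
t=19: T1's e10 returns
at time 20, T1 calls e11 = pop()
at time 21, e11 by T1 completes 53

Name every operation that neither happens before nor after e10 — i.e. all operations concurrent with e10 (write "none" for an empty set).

e10 spans [18,19]: anything still running between times 18 and 19 counts as concurrent
e1 [1,2]: before
e2 [3,4]: before
e3 [5,8]: before
e4 [6,7]: before
e5 [9,11]: before
e6 [10,12]: before
e7 [13,14]: before
e8 [15,17]: before
e9 [16,…): concurrent
e11 [20,21]: after

e9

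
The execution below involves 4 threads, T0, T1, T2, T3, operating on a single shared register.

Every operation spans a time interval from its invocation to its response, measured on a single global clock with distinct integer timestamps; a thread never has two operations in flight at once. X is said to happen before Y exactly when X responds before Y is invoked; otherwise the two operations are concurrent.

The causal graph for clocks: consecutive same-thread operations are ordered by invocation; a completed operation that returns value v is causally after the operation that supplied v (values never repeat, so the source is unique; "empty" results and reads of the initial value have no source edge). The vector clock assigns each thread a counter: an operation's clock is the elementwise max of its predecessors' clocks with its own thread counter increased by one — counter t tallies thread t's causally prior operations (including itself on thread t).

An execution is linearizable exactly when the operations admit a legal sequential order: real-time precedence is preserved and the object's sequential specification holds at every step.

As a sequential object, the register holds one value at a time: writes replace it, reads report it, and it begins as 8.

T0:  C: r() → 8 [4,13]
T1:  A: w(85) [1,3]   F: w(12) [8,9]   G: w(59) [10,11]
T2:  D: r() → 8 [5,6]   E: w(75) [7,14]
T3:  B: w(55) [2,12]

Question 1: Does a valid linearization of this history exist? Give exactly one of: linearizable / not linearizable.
not linearizable

prefix check: 1..5 passes, 1..6 fails once D's time-6 response joins
exhaustive check: the 2 completed register ops admit one real-time order; illegal
every completion of the 2 pending operations (B, C) was checked; none linearizes
sample order A, D (pending dropped) stalls at step 2 — D r() → 8 has no legal effect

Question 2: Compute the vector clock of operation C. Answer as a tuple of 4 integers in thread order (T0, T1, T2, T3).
(1, 0, 0, 0)

B, invoked 2, has no incoming edges; only T3's bump applies → (0, 0, 0, 1)
D, invoked 5, has no incoming edges; only T2's bump applies → (0, 0, 1, 0)
A, invoked 1, has no incoming edges; only T1's bump applies → (0, 1, 0, 0)
C, invoked 4, has no incoming edges; only T0's bump applies → (1, 0, 0, 0)
E (invocation 7): componentwise max over VC(D)=(0, 0, 1, 0), +1 at T2, giving (0, 0, 2, 0)
F (invocation 8): componentwise max over VC(A)=(0, 1, 0, 0), +1 at T1, giving (0, 2, 0, 0)
G (invocation 10): componentwise max over VC(F)=(0, 2, 0, 0), +1 at T1, giving (0, 3, 0, 0)
target: VC(C) = (1, 0, 0, 0)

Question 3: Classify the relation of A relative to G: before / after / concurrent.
before

A spans [1,3], G spans [10,11]
resp(A)=3 < inv(G)=10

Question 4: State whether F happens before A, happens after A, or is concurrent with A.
after

F spans [8,9], A spans [1,3]
resp(A)=3 < inv(F)=8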